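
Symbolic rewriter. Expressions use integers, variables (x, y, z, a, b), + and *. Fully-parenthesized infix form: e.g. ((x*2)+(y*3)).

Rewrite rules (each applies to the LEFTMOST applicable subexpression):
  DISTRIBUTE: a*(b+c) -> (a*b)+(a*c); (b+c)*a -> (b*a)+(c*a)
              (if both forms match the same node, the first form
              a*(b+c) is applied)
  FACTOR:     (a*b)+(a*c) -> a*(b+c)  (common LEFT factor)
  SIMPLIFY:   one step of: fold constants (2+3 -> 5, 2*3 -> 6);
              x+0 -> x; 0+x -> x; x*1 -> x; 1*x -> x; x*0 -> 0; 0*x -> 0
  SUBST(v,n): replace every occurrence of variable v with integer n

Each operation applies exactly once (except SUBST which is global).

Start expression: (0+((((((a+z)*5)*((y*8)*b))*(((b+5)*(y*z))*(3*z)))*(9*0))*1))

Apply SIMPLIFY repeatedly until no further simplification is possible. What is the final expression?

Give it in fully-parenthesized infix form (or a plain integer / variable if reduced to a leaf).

Start: (0+((((((a+z)*5)*((y*8)*b))*(((b+5)*(y*z))*(3*z)))*(9*0))*1))
Step 1: at root: (0+((((((a+z)*5)*((y*8)*b))*(((b+5)*(y*z))*(3*z)))*(9*0))*1)) -> ((((((a+z)*5)*((y*8)*b))*(((b+5)*(y*z))*(3*z)))*(9*0))*1); overall: (0+((((((a+z)*5)*((y*8)*b))*(((b+5)*(y*z))*(3*z)))*(9*0))*1)) -> ((((((a+z)*5)*((y*8)*b))*(((b+5)*(y*z))*(3*z)))*(9*0))*1)
Step 2: at root: ((((((a+z)*5)*((y*8)*b))*(((b+5)*(y*z))*(3*z)))*(9*0))*1) -> (((((a+z)*5)*((y*8)*b))*(((b+5)*(y*z))*(3*z)))*(9*0)); overall: ((((((a+z)*5)*((y*8)*b))*(((b+5)*(y*z))*(3*z)))*(9*0))*1) -> (((((a+z)*5)*((y*8)*b))*(((b+5)*(y*z))*(3*z)))*(9*0))
Step 3: at R: (9*0) -> 0; overall: (((((a+z)*5)*((y*8)*b))*(((b+5)*(y*z))*(3*z)))*(9*0)) -> (((((a+z)*5)*((y*8)*b))*(((b+5)*(y*z))*(3*z)))*0)
Step 4: at root: (((((a+z)*5)*((y*8)*b))*(((b+5)*(y*z))*(3*z)))*0) -> 0; overall: (((((a+z)*5)*((y*8)*b))*(((b+5)*(y*z))*(3*z)))*0) -> 0
Fixed point: 0

Answer: 0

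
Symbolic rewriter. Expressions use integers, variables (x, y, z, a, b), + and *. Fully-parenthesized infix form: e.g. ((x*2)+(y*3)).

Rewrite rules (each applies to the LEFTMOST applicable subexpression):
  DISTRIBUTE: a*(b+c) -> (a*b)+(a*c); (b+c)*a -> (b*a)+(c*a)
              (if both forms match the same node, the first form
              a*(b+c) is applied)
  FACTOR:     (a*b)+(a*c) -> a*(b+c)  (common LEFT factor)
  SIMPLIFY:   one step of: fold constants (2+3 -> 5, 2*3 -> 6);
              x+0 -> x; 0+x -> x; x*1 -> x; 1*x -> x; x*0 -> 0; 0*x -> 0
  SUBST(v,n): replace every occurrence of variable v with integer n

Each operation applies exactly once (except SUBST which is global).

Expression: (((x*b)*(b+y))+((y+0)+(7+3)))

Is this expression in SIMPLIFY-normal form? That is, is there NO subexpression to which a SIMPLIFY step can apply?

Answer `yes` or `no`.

Answer: no

Derivation:
Expression: (((x*b)*(b+y))+((y+0)+(7+3)))
Scanning for simplifiable subexpressions (pre-order)...
  at root: (((x*b)*(b+y))+((y+0)+(7+3))) (not simplifiable)
  at L: ((x*b)*(b+y)) (not simplifiable)
  at LL: (x*b) (not simplifiable)
  at LR: (b+y) (not simplifiable)
  at R: ((y+0)+(7+3)) (not simplifiable)
  at RL: (y+0) (SIMPLIFIABLE)
  at RR: (7+3) (SIMPLIFIABLE)
Found simplifiable subexpr at path RL: (y+0)
One SIMPLIFY step would give: (((x*b)*(b+y))+(y+(7+3)))
-> NOT in normal form.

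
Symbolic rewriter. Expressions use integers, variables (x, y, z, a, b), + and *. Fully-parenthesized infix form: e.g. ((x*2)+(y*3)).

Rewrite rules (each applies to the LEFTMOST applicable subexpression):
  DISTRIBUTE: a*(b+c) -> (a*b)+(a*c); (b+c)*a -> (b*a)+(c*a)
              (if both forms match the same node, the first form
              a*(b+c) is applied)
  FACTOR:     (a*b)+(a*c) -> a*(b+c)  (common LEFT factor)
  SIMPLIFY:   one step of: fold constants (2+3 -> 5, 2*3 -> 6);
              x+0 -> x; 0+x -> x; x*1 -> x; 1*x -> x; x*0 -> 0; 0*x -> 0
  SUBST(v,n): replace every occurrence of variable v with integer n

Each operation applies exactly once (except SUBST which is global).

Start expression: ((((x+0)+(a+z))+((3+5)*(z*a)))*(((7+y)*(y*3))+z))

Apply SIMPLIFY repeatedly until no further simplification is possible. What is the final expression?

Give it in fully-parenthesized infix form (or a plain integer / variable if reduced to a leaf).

Answer: (((x+(a+z))+(8*(z*a)))*(((7+y)*(y*3))+z))

Derivation:
Start: ((((x+0)+(a+z))+((3+5)*(z*a)))*(((7+y)*(y*3))+z))
Step 1: at LLL: (x+0) -> x; overall: ((((x+0)+(a+z))+((3+5)*(z*a)))*(((7+y)*(y*3))+z)) -> (((x+(a+z))+((3+5)*(z*a)))*(((7+y)*(y*3))+z))
Step 2: at LRL: (3+5) -> 8; overall: (((x+(a+z))+((3+5)*(z*a)))*(((7+y)*(y*3))+z)) -> (((x+(a+z))+(8*(z*a)))*(((7+y)*(y*3))+z))
Fixed point: (((x+(a+z))+(8*(z*a)))*(((7+y)*(y*3))+z))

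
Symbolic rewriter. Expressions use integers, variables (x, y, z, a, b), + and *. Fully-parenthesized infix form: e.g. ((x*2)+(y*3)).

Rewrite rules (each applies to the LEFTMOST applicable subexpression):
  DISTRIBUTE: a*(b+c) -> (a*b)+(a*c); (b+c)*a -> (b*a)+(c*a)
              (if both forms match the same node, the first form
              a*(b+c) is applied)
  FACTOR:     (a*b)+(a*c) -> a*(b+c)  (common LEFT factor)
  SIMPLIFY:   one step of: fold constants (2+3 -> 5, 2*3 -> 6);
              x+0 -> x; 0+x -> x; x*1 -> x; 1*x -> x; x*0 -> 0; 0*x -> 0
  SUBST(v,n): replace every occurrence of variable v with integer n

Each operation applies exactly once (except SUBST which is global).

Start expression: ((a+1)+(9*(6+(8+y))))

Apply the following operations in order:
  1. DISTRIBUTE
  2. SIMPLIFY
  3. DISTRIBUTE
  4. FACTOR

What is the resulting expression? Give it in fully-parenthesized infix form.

Answer: ((a+1)+(54+(9*(8+y))))

Derivation:
Start: ((a+1)+(9*(6+(8+y))))
Apply DISTRIBUTE at R (target: (9*(6+(8+y)))): ((a+1)+(9*(6+(8+y)))) -> ((a+1)+((9*6)+(9*(8+y))))
Apply SIMPLIFY at RL (target: (9*6)): ((a+1)+((9*6)+(9*(8+y)))) -> ((a+1)+(54+(9*(8+y))))
Apply DISTRIBUTE at RR (target: (9*(8+y))): ((a+1)+(54+(9*(8+y)))) -> ((a+1)+(54+((9*8)+(9*y))))
Apply FACTOR at RR (target: ((9*8)+(9*y))): ((a+1)+(54+((9*8)+(9*y)))) -> ((a+1)+(54+(9*(8+y))))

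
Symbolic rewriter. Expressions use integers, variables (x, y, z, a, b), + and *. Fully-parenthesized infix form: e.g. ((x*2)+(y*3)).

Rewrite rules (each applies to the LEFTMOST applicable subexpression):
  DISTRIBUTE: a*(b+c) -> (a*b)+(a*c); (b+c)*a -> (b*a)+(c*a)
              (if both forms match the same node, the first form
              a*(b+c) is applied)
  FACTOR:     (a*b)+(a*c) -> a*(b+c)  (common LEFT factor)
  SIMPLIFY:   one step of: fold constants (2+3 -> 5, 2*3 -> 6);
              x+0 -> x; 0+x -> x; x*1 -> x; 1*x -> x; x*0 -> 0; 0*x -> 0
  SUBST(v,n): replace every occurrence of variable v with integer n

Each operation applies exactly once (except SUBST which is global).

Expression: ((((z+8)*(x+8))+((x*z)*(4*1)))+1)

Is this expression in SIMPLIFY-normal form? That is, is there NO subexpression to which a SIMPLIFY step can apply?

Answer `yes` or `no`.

Answer: no

Derivation:
Expression: ((((z+8)*(x+8))+((x*z)*(4*1)))+1)
Scanning for simplifiable subexpressions (pre-order)...
  at root: ((((z+8)*(x+8))+((x*z)*(4*1)))+1) (not simplifiable)
  at L: (((z+8)*(x+8))+((x*z)*(4*1))) (not simplifiable)
  at LL: ((z+8)*(x+8)) (not simplifiable)
  at LLL: (z+8) (not simplifiable)
  at LLR: (x+8) (not simplifiable)
  at LR: ((x*z)*(4*1)) (not simplifiable)
  at LRL: (x*z) (not simplifiable)
  at LRR: (4*1) (SIMPLIFIABLE)
Found simplifiable subexpr at path LRR: (4*1)
One SIMPLIFY step would give: ((((z+8)*(x+8))+((x*z)*4))+1)
-> NOT in normal form.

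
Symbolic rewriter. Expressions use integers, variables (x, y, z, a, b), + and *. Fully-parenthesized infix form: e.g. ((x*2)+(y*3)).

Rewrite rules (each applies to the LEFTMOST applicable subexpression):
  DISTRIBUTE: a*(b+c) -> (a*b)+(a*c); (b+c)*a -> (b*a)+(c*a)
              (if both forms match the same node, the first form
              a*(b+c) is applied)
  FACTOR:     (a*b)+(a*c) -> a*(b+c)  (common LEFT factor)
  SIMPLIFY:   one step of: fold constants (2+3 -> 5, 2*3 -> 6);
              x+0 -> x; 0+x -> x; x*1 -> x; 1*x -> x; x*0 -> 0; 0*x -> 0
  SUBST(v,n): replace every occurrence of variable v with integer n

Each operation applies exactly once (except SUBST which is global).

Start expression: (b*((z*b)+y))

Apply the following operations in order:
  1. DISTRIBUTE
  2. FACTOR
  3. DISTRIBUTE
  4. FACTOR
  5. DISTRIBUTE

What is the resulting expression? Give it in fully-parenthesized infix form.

Answer: ((b*(z*b))+(b*y))

Derivation:
Start: (b*((z*b)+y))
Apply DISTRIBUTE at root (target: (b*((z*b)+y))): (b*((z*b)+y)) -> ((b*(z*b))+(b*y))
Apply FACTOR at root (target: ((b*(z*b))+(b*y))): ((b*(z*b))+(b*y)) -> (b*((z*b)+y))
Apply DISTRIBUTE at root (target: (b*((z*b)+y))): (b*((z*b)+y)) -> ((b*(z*b))+(b*y))
Apply FACTOR at root (target: ((b*(z*b))+(b*y))): ((b*(z*b))+(b*y)) -> (b*((z*b)+y))
Apply DISTRIBUTE at root (target: (b*((z*b)+y))): (b*((z*b)+y)) -> ((b*(z*b))+(b*y))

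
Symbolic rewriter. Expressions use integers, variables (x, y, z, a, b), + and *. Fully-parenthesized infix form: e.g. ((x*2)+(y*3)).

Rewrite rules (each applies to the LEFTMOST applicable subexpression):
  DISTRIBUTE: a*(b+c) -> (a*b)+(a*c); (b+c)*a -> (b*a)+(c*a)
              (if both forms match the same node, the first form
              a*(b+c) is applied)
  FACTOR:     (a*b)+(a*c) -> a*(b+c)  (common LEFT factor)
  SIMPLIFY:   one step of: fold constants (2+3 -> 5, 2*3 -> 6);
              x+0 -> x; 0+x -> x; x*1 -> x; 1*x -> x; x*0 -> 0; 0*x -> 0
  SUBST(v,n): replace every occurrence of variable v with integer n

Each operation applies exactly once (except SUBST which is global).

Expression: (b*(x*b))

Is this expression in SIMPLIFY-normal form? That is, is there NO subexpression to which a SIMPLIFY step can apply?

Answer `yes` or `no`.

Answer: yes

Derivation:
Expression: (b*(x*b))
Scanning for simplifiable subexpressions (pre-order)...
  at root: (b*(x*b)) (not simplifiable)
  at R: (x*b) (not simplifiable)
Result: no simplifiable subexpression found -> normal form.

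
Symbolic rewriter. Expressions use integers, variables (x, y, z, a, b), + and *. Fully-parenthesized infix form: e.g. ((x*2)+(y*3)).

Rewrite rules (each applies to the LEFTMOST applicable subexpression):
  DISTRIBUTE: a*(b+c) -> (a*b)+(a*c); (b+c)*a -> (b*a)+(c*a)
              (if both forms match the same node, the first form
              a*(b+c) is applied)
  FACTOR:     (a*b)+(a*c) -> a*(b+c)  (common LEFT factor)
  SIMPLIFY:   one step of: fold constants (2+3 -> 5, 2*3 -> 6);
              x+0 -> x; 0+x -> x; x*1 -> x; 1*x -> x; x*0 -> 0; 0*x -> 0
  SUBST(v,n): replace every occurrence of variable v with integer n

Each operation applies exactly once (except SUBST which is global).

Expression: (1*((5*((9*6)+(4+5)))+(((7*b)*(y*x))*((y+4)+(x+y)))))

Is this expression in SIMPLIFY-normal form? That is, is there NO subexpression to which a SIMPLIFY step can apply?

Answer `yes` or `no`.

Answer: no

Derivation:
Expression: (1*((5*((9*6)+(4+5)))+(((7*b)*(y*x))*((y+4)+(x+y)))))
Scanning for simplifiable subexpressions (pre-order)...
  at root: (1*((5*((9*6)+(4+5)))+(((7*b)*(y*x))*((y+4)+(x+y))))) (SIMPLIFIABLE)
  at R: ((5*((9*6)+(4+5)))+(((7*b)*(y*x))*((y+4)+(x+y)))) (not simplifiable)
  at RL: (5*((9*6)+(4+5))) (not simplifiable)
  at RLR: ((9*6)+(4+5)) (not simplifiable)
  at RLRL: (9*6) (SIMPLIFIABLE)
  at RLRR: (4+5) (SIMPLIFIABLE)
  at RR: (((7*b)*(y*x))*((y+4)+(x+y))) (not simplifiable)
  at RRL: ((7*b)*(y*x)) (not simplifiable)
  at RRLL: (7*b) (not simplifiable)
  at RRLR: (y*x) (not simplifiable)
  at RRR: ((y+4)+(x+y)) (not simplifiable)
  at RRRL: (y+4) (not simplifiable)
  at RRRR: (x+y) (not simplifiable)
Found simplifiable subexpr at path root: (1*((5*((9*6)+(4+5)))+(((7*b)*(y*x))*((y+4)+(x+y)))))
One SIMPLIFY step would give: ((5*((9*6)+(4+5)))+(((7*b)*(y*x))*((y+4)+(x+y))))
-> NOT in normal form.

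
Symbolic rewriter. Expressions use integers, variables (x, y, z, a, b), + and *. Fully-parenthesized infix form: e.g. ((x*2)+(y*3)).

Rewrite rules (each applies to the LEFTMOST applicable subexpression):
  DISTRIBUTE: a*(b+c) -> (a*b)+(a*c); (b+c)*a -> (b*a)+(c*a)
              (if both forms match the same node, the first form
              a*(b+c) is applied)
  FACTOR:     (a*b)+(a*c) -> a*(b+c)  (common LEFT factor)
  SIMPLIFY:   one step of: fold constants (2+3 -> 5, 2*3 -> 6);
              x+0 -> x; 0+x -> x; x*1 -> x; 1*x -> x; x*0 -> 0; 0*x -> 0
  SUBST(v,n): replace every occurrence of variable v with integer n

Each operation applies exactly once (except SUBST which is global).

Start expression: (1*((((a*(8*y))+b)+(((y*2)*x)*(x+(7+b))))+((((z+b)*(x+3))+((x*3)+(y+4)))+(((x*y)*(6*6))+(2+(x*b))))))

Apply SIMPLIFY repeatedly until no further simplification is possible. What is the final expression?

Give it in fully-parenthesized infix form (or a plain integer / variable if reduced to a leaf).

Answer: ((((a*(8*y))+b)+(((y*2)*x)*(x+(7+b))))+((((z+b)*(x+3))+((x*3)+(y+4)))+(((x*y)*36)+(2+(x*b)))))

Derivation:
Start: (1*((((a*(8*y))+b)+(((y*2)*x)*(x+(7+b))))+((((z+b)*(x+3))+((x*3)+(y+4)))+(((x*y)*(6*6))+(2+(x*b))))))
Step 1: at root: (1*((((a*(8*y))+b)+(((y*2)*x)*(x+(7+b))))+((((z+b)*(x+3))+((x*3)+(y+4)))+(((x*y)*(6*6))+(2+(x*b)))))) -> ((((a*(8*y))+b)+(((y*2)*x)*(x+(7+b))))+((((z+b)*(x+3))+((x*3)+(y+4)))+(((x*y)*(6*6))+(2+(x*b))))); overall: (1*((((a*(8*y))+b)+(((y*2)*x)*(x+(7+b))))+((((z+b)*(x+3))+((x*3)+(y+4)))+(((x*y)*(6*6))+(2+(x*b)))))) -> ((((a*(8*y))+b)+(((y*2)*x)*(x+(7+b))))+((((z+b)*(x+3))+((x*3)+(y+4)))+(((x*y)*(6*6))+(2+(x*b)))))
Step 2: at RRLR: (6*6) -> 36; overall: ((((a*(8*y))+b)+(((y*2)*x)*(x+(7+b))))+((((z+b)*(x+3))+((x*3)+(y+4)))+(((x*y)*(6*6))+(2+(x*b))))) -> ((((a*(8*y))+b)+(((y*2)*x)*(x+(7+b))))+((((z+b)*(x+3))+((x*3)+(y+4)))+(((x*y)*36)+(2+(x*b)))))
Fixed point: ((((a*(8*y))+b)+(((y*2)*x)*(x+(7+b))))+((((z+b)*(x+3))+((x*3)+(y+4)))+(((x*y)*36)+(2+(x*b)))))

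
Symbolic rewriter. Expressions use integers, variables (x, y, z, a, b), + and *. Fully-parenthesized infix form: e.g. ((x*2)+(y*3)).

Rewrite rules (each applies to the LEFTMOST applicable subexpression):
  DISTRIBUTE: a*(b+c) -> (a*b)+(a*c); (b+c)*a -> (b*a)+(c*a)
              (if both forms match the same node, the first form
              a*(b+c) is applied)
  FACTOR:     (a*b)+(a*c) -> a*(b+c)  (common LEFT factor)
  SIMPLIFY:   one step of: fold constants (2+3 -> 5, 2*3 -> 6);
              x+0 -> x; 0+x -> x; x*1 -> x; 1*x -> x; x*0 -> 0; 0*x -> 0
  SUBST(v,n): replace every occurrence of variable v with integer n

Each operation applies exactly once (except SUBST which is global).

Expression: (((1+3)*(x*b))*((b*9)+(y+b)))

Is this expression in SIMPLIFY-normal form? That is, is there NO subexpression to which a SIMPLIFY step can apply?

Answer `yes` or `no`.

Answer: no

Derivation:
Expression: (((1+3)*(x*b))*((b*9)+(y+b)))
Scanning for simplifiable subexpressions (pre-order)...
  at root: (((1+3)*(x*b))*((b*9)+(y+b))) (not simplifiable)
  at L: ((1+3)*(x*b)) (not simplifiable)
  at LL: (1+3) (SIMPLIFIABLE)
  at LR: (x*b) (not simplifiable)
  at R: ((b*9)+(y+b)) (not simplifiable)
  at RL: (b*9) (not simplifiable)
  at RR: (y+b) (not simplifiable)
Found simplifiable subexpr at path LL: (1+3)
One SIMPLIFY step would give: ((4*(x*b))*((b*9)+(y+b)))
-> NOT in normal form.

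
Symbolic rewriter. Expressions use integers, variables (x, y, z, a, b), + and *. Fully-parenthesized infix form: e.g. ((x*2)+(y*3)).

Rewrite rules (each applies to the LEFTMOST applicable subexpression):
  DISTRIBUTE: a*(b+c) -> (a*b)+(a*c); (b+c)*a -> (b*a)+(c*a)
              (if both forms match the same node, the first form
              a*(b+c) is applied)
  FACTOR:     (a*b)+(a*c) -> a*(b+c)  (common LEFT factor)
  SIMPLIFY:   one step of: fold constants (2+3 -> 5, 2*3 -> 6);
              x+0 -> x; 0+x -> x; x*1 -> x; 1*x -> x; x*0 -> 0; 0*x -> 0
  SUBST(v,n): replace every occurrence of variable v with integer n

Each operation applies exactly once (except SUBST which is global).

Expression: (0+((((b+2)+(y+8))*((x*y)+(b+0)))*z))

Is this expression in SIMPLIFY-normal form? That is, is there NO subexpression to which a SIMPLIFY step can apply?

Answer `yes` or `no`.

Answer: no

Derivation:
Expression: (0+((((b+2)+(y+8))*((x*y)+(b+0)))*z))
Scanning for simplifiable subexpressions (pre-order)...
  at root: (0+((((b+2)+(y+8))*((x*y)+(b+0)))*z)) (SIMPLIFIABLE)
  at R: ((((b+2)+(y+8))*((x*y)+(b+0)))*z) (not simplifiable)
  at RL: (((b+2)+(y+8))*((x*y)+(b+0))) (not simplifiable)
  at RLL: ((b+2)+(y+8)) (not simplifiable)
  at RLLL: (b+2) (not simplifiable)
  at RLLR: (y+8) (not simplifiable)
  at RLR: ((x*y)+(b+0)) (not simplifiable)
  at RLRL: (x*y) (not simplifiable)
  at RLRR: (b+0) (SIMPLIFIABLE)
Found simplifiable subexpr at path root: (0+((((b+2)+(y+8))*((x*y)+(b+0)))*z))
One SIMPLIFY step would give: ((((b+2)+(y+8))*((x*y)+(b+0)))*z)
-> NOT in normal form.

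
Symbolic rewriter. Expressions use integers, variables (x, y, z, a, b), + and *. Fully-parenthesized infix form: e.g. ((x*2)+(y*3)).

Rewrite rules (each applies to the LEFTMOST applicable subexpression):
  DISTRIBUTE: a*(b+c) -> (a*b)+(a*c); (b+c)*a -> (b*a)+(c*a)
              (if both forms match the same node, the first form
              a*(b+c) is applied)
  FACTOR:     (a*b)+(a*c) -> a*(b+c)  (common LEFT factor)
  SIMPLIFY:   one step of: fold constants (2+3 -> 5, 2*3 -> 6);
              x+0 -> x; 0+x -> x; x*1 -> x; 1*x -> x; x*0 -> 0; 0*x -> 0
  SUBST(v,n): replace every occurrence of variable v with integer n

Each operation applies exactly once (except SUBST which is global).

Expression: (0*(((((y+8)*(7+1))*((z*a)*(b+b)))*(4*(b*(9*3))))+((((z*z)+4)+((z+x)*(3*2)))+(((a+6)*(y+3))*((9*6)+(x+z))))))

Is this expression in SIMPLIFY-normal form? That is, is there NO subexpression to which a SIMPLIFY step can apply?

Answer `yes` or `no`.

Answer: no

Derivation:
Expression: (0*(((((y+8)*(7+1))*((z*a)*(b+b)))*(4*(b*(9*3))))+((((z*z)+4)+((z+x)*(3*2)))+(((a+6)*(y+3))*((9*6)+(x+z))))))
Scanning for simplifiable subexpressions (pre-order)...
  at root: (0*(((((y+8)*(7+1))*((z*a)*(b+b)))*(4*(b*(9*3))))+((((z*z)+4)+((z+x)*(3*2)))+(((a+6)*(y+3))*((9*6)+(x+z)))))) (SIMPLIFIABLE)
  at R: (((((y+8)*(7+1))*((z*a)*(b+b)))*(4*(b*(9*3))))+((((z*z)+4)+((z+x)*(3*2)))+(((a+6)*(y+3))*((9*6)+(x+z))))) (not simplifiable)
  at RL: ((((y+8)*(7+1))*((z*a)*(b+b)))*(4*(b*(9*3)))) (not simplifiable)
  at RLL: (((y+8)*(7+1))*((z*a)*(b+b))) (not simplifiable)
  at RLLL: ((y+8)*(7+1)) (not simplifiable)
  at RLLLL: (y+8) (not simplifiable)
  at RLLLR: (7+1) (SIMPLIFIABLE)
  at RLLR: ((z*a)*(b+b)) (not simplifiable)
  at RLLRL: (z*a) (not simplifiable)
  at RLLRR: (b+b) (not simplifiable)
  at RLR: (4*(b*(9*3))) (not simplifiable)
  at RLRR: (b*(9*3)) (not simplifiable)
  at RLRRR: (9*3) (SIMPLIFIABLE)
  at RR: ((((z*z)+4)+((z+x)*(3*2)))+(((a+6)*(y+3))*((9*6)+(x+z)))) (not simplifiable)
  at RRL: (((z*z)+4)+((z+x)*(3*2))) (not simplifiable)
  at RRLL: ((z*z)+4) (not simplifiable)
  at RRLLL: (z*z) (not simplifiable)
  at RRLR: ((z+x)*(3*2)) (not simplifiable)
  at RRLRL: (z+x) (not simplifiable)
  at RRLRR: (3*2) (SIMPLIFIABLE)
  at RRR: (((a+6)*(y+3))*((9*6)+(x+z))) (not simplifiable)
  at RRRL: ((a+6)*(y+3)) (not simplifiable)
  at RRRLL: (a+6) (not simplifiable)
  at RRRLR: (y+3) (not simplifiable)
  at RRRR: ((9*6)+(x+z)) (not simplifiable)
  at RRRRL: (9*6) (SIMPLIFIABLE)
  at RRRRR: (x+z) (not simplifiable)
Found simplifiable subexpr at path root: (0*(((((y+8)*(7+1))*((z*a)*(b+b)))*(4*(b*(9*3))))+((((z*z)+4)+((z+x)*(3*2)))+(((a+6)*(y+3))*((9*6)+(x+z))))))
One SIMPLIFY step would give: 0
-> NOT in normal form.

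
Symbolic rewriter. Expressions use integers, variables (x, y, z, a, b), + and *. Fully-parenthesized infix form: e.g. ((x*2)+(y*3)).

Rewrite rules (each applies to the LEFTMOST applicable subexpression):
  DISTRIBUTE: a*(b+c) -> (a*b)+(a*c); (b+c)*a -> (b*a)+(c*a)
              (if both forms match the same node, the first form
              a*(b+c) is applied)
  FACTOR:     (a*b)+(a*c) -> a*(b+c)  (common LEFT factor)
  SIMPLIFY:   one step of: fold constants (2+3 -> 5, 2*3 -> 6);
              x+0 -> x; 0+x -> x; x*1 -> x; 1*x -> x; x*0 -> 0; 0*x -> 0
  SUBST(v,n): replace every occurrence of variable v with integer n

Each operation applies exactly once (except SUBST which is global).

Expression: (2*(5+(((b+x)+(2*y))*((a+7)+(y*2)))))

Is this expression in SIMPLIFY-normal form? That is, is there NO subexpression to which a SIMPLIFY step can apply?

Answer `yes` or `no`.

Answer: yes

Derivation:
Expression: (2*(5+(((b+x)+(2*y))*((a+7)+(y*2)))))
Scanning for simplifiable subexpressions (pre-order)...
  at root: (2*(5+(((b+x)+(2*y))*((a+7)+(y*2))))) (not simplifiable)
  at R: (5+(((b+x)+(2*y))*((a+7)+(y*2)))) (not simplifiable)
  at RR: (((b+x)+(2*y))*((a+7)+(y*2))) (not simplifiable)
  at RRL: ((b+x)+(2*y)) (not simplifiable)
  at RRLL: (b+x) (not simplifiable)
  at RRLR: (2*y) (not simplifiable)
  at RRR: ((a+7)+(y*2)) (not simplifiable)
  at RRRL: (a+7) (not simplifiable)
  at RRRR: (y*2) (not simplifiable)
Result: no simplifiable subexpression found -> normal form.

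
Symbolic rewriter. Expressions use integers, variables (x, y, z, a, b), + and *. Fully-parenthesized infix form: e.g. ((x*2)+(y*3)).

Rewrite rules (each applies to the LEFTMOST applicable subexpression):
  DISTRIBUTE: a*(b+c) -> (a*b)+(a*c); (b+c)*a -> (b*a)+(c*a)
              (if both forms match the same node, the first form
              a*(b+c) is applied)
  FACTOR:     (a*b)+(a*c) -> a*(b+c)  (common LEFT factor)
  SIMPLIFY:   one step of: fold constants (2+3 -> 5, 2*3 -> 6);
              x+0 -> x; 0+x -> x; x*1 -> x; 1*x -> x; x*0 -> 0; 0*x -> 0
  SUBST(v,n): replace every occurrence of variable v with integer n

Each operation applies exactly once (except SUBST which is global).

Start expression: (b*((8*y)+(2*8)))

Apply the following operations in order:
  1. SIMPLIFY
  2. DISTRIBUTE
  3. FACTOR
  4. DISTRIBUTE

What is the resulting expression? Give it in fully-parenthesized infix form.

Answer: ((b*(8*y))+(b*16))

Derivation:
Start: (b*((8*y)+(2*8)))
Apply SIMPLIFY at RR (target: (2*8)): (b*((8*y)+(2*8))) -> (b*((8*y)+16))
Apply DISTRIBUTE at root (target: (b*((8*y)+16))): (b*((8*y)+16)) -> ((b*(8*y))+(b*16))
Apply FACTOR at root (target: ((b*(8*y))+(b*16))): ((b*(8*y))+(b*16)) -> (b*((8*y)+16))
Apply DISTRIBUTE at root (target: (b*((8*y)+16))): (b*((8*y)+16)) -> ((b*(8*y))+(b*16))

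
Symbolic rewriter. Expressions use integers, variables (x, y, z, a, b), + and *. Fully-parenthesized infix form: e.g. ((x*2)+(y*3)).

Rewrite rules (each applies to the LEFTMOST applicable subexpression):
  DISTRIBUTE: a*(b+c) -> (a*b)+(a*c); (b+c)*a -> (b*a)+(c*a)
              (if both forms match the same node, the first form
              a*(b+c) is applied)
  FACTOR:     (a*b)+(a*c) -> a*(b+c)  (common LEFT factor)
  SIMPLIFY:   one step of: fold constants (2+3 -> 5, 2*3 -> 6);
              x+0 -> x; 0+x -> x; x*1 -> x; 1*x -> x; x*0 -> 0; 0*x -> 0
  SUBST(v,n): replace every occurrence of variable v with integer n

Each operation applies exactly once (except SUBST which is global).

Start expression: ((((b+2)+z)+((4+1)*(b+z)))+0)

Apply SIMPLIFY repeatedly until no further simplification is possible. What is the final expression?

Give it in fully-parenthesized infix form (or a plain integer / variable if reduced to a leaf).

Start: ((((b+2)+z)+((4+1)*(b+z)))+0)
Step 1: at root: ((((b+2)+z)+((4+1)*(b+z)))+0) -> (((b+2)+z)+((4+1)*(b+z))); overall: ((((b+2)+z)+((4+1)*(b+z)))+0) -> (((b+2)+z)+((4+1)*(b+z)))
Step 2: at RL: (4+1) -> 5; overall: (((b+2)+z)+((4+1)*(b+z))) -> (((b+2)+z)+(5*(b+z)))
Fixed point: (((b+2)+z)+(5*(b+z)))

Answer: (((b+2)+z)+(5*(b+z)))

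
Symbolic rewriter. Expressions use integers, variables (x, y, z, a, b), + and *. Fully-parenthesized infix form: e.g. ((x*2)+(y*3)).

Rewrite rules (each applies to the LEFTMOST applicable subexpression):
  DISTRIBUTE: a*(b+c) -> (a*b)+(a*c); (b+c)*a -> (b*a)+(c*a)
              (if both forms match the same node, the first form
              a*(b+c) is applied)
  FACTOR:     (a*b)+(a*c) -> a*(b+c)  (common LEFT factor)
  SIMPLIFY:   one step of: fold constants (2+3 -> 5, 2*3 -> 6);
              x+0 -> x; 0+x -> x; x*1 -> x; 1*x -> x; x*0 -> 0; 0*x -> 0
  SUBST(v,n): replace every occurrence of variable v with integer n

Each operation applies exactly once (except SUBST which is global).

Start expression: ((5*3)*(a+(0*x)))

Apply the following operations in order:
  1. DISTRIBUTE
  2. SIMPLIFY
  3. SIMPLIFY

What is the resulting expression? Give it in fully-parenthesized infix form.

Answer: ((15*a)+(15*(0*x)))

Derivation:
Start: ((5*3)*(a+(0*x)))
Apply DISTRIBUTE at root (target: ((5*3)*(a+(0*x)))): ((5*3)*(a+(0*x))) -> (((5*3)*a)+((5*3)*(0*x)))
Apply SIMPLIFY at LL (target: (5*3)): (((5*3)*a)+((5*3)*(0*x))) -> ((15*a)+((5*3)*(0*x)))
Apply SIMPLIFY at RL (target: (5*3)): ((15*a)+((5*3)*(0*x))) -> ((15*a)+(15*(0*x)))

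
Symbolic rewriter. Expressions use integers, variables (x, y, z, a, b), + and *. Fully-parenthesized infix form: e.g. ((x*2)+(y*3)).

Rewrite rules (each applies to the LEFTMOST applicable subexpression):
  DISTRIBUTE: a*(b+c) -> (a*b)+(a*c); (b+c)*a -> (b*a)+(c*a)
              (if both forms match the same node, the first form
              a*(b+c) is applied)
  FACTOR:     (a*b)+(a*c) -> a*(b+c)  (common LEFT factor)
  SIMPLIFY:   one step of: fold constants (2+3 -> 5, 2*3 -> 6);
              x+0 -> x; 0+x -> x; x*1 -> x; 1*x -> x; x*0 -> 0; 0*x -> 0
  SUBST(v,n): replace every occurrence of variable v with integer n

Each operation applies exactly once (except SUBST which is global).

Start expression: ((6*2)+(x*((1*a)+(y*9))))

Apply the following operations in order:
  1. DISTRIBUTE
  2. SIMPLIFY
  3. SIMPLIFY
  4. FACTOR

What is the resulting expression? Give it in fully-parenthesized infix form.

Answer: (12+(x*(a+(y*9))))

Derivation:
Start: ((6*2)+(x*((1*a)+(y*9))))
Apply DISTRIBUTE at R (target: (x*((1*a)+(y*9)))): ((6*2)+(x*((1*a)+(y*9)))) -> ((6*2)+((x*(1*a))+(x*(y*9))))
Apply SIMPLIFY at L (target: (6*2)): ((6*2)+((x*(1*a))+(x*(y*9)))) -> (12+((x*(1*a))+(x*(y*9))))
Apply SIMPLIFY at RLR (target: (1*a)): (12+((x*(1*a))+(x*(y*9)))) -> (12+((x*a)+(x*(y*9))))
Apply FACTOR at R (target: ((x*a)+(x*(y*9)))): (12+((x*a)+(x*(y*9)))) -> (12+(x*(a+(y*9))))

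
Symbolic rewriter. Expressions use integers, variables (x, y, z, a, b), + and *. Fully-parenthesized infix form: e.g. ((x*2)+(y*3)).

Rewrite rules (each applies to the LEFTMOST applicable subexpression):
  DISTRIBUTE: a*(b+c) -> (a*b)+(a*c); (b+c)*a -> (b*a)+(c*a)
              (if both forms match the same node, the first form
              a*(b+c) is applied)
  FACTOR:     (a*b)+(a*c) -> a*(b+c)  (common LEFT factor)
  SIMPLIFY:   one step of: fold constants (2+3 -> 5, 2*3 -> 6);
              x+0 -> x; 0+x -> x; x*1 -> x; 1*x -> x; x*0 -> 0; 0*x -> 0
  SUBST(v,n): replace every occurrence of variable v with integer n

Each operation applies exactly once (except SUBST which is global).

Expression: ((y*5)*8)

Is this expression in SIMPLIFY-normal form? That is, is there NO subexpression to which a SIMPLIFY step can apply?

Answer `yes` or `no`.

Answer: yes

Derivation:
Expression: ((y*5)*8)
Scanning for simplifiable subexpressions (pre-order)...
  at root: ((y*5)*8) (not simplifiable)
  at L: (y*5) (not simplifiable)
Result: no simplifiable subexpression found -> normal form.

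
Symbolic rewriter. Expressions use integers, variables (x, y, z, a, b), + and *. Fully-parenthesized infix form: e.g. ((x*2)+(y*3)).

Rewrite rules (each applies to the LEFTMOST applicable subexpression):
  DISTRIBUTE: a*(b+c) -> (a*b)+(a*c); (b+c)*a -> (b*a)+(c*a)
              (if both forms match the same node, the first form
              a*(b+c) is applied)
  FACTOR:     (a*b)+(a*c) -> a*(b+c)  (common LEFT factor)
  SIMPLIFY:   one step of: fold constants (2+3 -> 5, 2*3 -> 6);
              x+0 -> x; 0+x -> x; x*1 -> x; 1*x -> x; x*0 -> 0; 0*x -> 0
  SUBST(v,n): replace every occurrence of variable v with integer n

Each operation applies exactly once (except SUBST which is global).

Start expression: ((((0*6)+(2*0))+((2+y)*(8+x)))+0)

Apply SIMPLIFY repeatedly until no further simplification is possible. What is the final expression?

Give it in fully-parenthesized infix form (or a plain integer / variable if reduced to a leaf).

Answer: ((2+y)*(8+x))

Derivation:
Start: ((((0*6)+(2*0))+((2+y)*(8+x)))+0)
Step 1: at root: ((((0*6)+(2*0))+((2+y)*(8+x)))+0) -> (((0*6)+(2*0))+((2+y)*(8+x))); overall: ((((0*6)+(2*0))+((2+y)*(8+x)))+0) -> (((0*6)+(2*0))+((2+y)*(8+x)))
Step 2: at LL: (0*6) -> 0; overall: (((0*6)+(2*0))+((2+y)*(8+x))) -> ((0+(2*0))+((2+y)*(8+x)))
Step 3: at L: (0+(2*0)) -> (2*0); overall: ((0+(2*0))+((2+y)*(8+x))) -> ((2*0)+((2+y)*(8+x)))
Step 4: at L: (2*0) -> 0; overall: ((2*0)+((2+y)*(8+x))) -> (0+((2+y)*(8+x)))
Step 5: at root: (0+((2+y)*(8+x))) -> ((2+y)*(8+x)); overall: (0+((2+y)*(8+x))) -> ((2+y)*(8+x))
Fixed point: ((2+y)*(8+x))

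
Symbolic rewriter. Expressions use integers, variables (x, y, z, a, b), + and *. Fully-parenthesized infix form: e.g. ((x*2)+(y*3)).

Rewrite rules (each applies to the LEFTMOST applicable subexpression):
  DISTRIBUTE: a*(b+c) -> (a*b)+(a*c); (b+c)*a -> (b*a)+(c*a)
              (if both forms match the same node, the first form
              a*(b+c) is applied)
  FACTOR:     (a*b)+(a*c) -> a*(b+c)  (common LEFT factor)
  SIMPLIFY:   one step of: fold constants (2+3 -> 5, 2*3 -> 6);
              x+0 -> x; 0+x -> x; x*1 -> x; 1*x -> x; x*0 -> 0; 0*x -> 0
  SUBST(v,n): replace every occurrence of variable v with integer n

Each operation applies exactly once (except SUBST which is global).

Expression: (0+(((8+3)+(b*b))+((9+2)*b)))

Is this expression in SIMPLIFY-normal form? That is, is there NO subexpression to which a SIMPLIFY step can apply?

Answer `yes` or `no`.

Expression: (0+(((8+3)+(b*b))+((9+2)*b)))
Scanning for simplifiable subexpressions (pre-order)...
  at root: (0+(((8+3)+(b*b))+((9+2)*b))) (SIMPLIFIABLE)
  at R: (((8+3)+(b*b))+((9+2)*b)) (not simplifiable)
  at RL: ((8+3)+(b*b)) (not simplifiable)
  at RLL: (8+3) (SIMPLIFIABLE)
  at RLR: (b*b) (not simplifiable)
  at RR: ((9+2)*b) (not simplifiable)
  at RRL: (9+2) (SIMPLIFIABLE)
Found simplifiable subexpr at path root: (0+(((8+3)+(b*b))+((9+2)*b)))
One SIMPLIFY step would give: (((8+3)+(b*b))+((9+2)*b))
-> NOT in normal form.

Answer: no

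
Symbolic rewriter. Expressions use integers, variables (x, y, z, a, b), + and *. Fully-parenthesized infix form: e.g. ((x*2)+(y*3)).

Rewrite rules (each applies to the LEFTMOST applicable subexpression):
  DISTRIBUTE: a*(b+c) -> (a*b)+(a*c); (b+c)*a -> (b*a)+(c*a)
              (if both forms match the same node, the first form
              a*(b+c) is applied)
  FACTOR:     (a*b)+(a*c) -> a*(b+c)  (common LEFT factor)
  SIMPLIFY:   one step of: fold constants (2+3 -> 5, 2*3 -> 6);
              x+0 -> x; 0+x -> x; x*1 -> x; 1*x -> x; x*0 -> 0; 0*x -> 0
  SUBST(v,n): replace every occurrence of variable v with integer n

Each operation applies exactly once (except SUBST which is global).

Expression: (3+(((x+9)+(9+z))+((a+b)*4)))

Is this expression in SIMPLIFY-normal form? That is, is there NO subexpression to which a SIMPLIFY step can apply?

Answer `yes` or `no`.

Expression: (3+(((x+9)+(9+z))+((a+b)*4)))
Scanning for simplifiable subexpressions (pre-order)...
  at root: (3+(((x+9)+(9+z))+((a+b)*4))) (not simplifiable)
  at R: (((x+9)+(9+z))+((a+b)*4)) (not simplifiable)
  at RL: ((x+9)+(9+z)) (not simplifiable)
  at RLL: (x+9) (not simplifiable)
  at RLR: (9+z) (not simplifiable)
  at RR: ((a+b)*4) (not simplifiable)
  at RRL: (a+b) (not simplifiable)
Result: no simplifiable subexpression found -> normal form.

Answer: yes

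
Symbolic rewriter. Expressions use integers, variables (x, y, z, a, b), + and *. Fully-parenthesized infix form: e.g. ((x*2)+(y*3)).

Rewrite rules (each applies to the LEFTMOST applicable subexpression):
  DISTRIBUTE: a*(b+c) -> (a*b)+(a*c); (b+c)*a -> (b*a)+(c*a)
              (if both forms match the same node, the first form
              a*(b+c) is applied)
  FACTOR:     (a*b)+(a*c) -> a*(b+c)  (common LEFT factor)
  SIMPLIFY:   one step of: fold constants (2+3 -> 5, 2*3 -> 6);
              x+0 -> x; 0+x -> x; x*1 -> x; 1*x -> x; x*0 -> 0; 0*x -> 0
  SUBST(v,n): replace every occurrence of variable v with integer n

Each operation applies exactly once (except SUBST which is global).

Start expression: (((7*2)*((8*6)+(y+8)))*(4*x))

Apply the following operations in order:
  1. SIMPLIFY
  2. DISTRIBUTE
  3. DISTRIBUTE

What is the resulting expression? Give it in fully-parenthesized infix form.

Start: (((7*2)*((8*6)+(y+8)))*(4*x))
Apply SIMPLIFY at LL (target: (7*2)): (((7*2)*((8*6)+(y+8)))*(4*x)) -> ((14*((8*6)+(y+8)))*(4*x))
Apply DISTRIBUTE at L (target: (14*((8*6)+(y+8)))): ((14*((8*6)+(y+8)))*(4*x)) -> (((14*(8*6))+(14*(y+8)))*(4*x))
Apply DISTRIBUTE at root (target: (((14*(8*6))+(14*(y+8)))*(4*x))): (((14*(8*6))+(14*(y+8)))*(4*x)) -> (((14*(8*6))*(4*x))+((14*(y+8))*(4*x)))

Answer: (((14*(8*6))*(4*x))+((14*(y+8))*(4*x)))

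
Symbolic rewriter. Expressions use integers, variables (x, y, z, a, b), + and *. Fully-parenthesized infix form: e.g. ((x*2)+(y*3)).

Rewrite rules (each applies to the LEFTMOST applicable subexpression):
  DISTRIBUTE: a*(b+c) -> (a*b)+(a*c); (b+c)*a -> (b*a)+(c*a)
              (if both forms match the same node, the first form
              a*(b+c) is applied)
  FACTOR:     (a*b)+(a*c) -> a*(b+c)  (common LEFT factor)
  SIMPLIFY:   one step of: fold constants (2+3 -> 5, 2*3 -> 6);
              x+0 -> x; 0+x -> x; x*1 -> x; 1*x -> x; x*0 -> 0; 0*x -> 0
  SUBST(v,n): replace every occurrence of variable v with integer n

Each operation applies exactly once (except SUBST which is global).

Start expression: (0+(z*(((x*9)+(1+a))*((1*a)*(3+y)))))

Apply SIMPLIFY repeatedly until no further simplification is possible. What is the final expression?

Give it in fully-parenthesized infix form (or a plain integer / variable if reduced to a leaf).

Answer: (z*(((x*9)+(1+a))*(a*(3+y))))

Derivation:
Start: (0+(z*(((x*9)+(1+a))*((1*a)*(3+y)))))
Step 1: at root: (0+(z*(((x*9)+(1+a))*((1*a)*(3+y))))) -> (z*(((x*9)+(1+a))*((1*a)*(3+y)))); overall: (0+(z*(((x*9)+(1+a))*((1*a)*(3+y))))) -> (z*(((x*9)+(1+a))*((1*a)*(3+y))))
Step 2: at RRL: (1*a) -> a; overall: (z*(((x*9)+(1+a))*((1*a)*(3+y)))) -> (z*(((x*9)+(1+a))*(a*(3+y))))
Fixed point: (z*(((x*9)+(1+a))*(a*(3+y))))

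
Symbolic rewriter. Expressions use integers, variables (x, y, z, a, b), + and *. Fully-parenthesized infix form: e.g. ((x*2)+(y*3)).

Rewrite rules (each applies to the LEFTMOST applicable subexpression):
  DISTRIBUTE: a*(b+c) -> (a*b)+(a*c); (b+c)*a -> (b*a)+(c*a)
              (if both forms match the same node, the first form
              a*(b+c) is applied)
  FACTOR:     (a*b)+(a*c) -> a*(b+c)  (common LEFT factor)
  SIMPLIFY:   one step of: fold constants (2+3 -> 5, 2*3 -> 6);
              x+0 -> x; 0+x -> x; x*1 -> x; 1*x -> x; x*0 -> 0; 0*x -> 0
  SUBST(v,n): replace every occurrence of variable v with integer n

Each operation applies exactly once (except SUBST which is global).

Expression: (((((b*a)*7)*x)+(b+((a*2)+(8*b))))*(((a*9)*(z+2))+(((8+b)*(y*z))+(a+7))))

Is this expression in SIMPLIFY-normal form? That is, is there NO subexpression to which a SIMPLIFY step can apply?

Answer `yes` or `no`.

Expression: (((((b*a)*7)*x)+(b+((a*2)+(8*b))))*(((a*9)*(z+2))+(((8+b)*(y*z))+(a+7))))
Scanning for simplifiable subexpressions (pre-order)...
  at root: (((((b*a)*7)*x)+(b+((a*2)+(8*b))))*(((a*9)*(z+2))+(((8+b)*(y*z))+(a+7)))) (not simplifiable)
  at L: ((((b*a)*7)*x)+(b+((a*2)+(8*b)))) (not simplifiable)
  at LL: (((b*a)*7)*x) (not simplifiable)
  at LLL: ((b*a)*7) (not simplifiable)
  at LLLL: (b*a) (not simplifiable)
  at LR: (b+((a*2)+(8*b))) (not simplifiable)
  at LRR: ((a*2)+(8*b)) (not simplifiable)
  at LRRL: (a*2) (not simplifiable)
  at LRRR: (8*b) (not simplifiable)
  at R: (((a*9)*(z+2))+(((8+b)*(y*z))+(a+7))) (not simplifiable)
  at RL: ((a*9)*(z+2)) (not simplifiable)
  at RLL: (a*9) (not simplifiable)
  at RLR: (z+2) (not simplifiable)
  at RR: (((8+b)*(y*z))+(a+7)) (not simplifiable)
  at RRL: ((8+b)*(y*z)) (not simplifiable)
  at RRLL: (8+b) (not simplifiable)
  at RRLR: (y*z) (not simplifiable)
  at RRR: (a+7) (not simplifiable)
Result: no simplifiable subexpression found -> normal form.

Answer: yes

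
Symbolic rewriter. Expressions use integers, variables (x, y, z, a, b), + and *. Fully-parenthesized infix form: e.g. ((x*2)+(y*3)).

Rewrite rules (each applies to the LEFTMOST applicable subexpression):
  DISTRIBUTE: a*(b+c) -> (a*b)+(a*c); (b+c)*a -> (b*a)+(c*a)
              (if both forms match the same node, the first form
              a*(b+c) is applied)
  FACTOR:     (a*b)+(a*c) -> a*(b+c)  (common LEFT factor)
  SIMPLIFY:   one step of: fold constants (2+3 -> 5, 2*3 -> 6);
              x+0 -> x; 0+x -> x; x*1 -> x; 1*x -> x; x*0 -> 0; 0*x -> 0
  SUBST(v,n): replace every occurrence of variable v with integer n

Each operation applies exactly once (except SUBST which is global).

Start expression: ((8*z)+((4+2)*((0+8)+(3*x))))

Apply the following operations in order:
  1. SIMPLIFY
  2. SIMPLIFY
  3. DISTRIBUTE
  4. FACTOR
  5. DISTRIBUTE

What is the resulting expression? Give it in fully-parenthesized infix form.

Start: ((8*z)+((4+2)*((0+8)+(3*x))))
Apply SIMPLIFY at RL (target: (4+2)): ((8*z)+((4+2)*((0+8)+(3*x)))) -> ((8*z)+(6*((0+8)+(3*x))))
Apply SIMPLIFY at RRL (target: (0+8)): ((8*z)+(6*((0+8)+(3*x)))) -> ((8*z)+(6*(8+(3*x))))
Apply DISTRIBUTE at R (target: (6*(8+(3*x)))): ((8*z)+(6*(8+(3*x)))) -> ((8*z)+((6*8)+(6*(3*x))))
Apply FACTOR at R (target: ((6*8)+(6*(3*x)))): ((8*z)+((6*8)+(6*(3*x)))) -> ((8*z)+(6*(8+(3*x))))
Apply DISTRIBUTE at R (target: (6*(8+(3*x)))): ((8*z)+(6*(8+(3*x)))) -> ((8*z)+((6*8)+(6*(3*x))))

Answer: ((8*z)+((6*8)+(6*(3*x))))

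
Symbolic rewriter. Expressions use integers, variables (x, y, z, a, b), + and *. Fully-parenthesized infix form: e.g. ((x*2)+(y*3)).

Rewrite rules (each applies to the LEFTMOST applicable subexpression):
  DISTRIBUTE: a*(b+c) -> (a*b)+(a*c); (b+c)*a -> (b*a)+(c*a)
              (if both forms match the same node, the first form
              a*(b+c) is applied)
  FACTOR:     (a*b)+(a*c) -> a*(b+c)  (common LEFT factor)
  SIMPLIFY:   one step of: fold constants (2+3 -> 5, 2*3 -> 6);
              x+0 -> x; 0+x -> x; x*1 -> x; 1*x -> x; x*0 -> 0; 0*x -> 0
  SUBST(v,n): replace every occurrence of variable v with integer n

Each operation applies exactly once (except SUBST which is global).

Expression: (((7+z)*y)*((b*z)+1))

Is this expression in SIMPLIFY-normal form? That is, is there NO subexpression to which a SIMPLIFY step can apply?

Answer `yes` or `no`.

Answer: yes

Derivation:
Expression: (((7+z)*y)*((b*z)+1))
Scanning for simplifiable subexpressions (pre-order)...
  at root: (((7+z)*y)*((b*z)+1)) (not simplifiable)
  at L: ((7+z)*y) (not simplifiable)
  at LL: (7+z) (not simplifiable)
  at R: ((b*z)+1) (not simplifiable)
  at RL: (b*z) (not simplifiable)
Result: no simplifiable subexpression found -> normal form.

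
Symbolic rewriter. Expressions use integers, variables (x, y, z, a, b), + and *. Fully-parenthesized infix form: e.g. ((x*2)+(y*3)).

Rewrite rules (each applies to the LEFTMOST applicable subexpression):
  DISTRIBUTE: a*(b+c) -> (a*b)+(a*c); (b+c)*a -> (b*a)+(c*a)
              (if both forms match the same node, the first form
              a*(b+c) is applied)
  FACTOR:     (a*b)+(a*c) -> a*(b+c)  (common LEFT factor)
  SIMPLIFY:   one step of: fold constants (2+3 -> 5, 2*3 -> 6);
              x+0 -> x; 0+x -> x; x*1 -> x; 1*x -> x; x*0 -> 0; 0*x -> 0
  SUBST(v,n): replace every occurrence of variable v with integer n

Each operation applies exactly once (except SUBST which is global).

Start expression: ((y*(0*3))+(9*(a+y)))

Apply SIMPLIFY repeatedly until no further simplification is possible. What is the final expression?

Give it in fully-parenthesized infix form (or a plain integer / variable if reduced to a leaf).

Answer: (9*(a+y))

Derivation:
Start: ((y*(0*3))+(9*(a+y)))
Step 1: at LR: (0*3) -> 0; overall: ((y*(0*3))+(9*(a+y))) -> ((y*0)+(9*(a+y)))
Step 2: at L: (y*0) -> 0; overall: ((y*0)+(9*(a+y))) -> (0+(9*(a+y)))
Step 3: at root: (0+(9*(a+y))) -> (9*(a+y)); overall: (0+(9*(a+y))) -> (9*(a+y))
Fixed point: (9*(a+y))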